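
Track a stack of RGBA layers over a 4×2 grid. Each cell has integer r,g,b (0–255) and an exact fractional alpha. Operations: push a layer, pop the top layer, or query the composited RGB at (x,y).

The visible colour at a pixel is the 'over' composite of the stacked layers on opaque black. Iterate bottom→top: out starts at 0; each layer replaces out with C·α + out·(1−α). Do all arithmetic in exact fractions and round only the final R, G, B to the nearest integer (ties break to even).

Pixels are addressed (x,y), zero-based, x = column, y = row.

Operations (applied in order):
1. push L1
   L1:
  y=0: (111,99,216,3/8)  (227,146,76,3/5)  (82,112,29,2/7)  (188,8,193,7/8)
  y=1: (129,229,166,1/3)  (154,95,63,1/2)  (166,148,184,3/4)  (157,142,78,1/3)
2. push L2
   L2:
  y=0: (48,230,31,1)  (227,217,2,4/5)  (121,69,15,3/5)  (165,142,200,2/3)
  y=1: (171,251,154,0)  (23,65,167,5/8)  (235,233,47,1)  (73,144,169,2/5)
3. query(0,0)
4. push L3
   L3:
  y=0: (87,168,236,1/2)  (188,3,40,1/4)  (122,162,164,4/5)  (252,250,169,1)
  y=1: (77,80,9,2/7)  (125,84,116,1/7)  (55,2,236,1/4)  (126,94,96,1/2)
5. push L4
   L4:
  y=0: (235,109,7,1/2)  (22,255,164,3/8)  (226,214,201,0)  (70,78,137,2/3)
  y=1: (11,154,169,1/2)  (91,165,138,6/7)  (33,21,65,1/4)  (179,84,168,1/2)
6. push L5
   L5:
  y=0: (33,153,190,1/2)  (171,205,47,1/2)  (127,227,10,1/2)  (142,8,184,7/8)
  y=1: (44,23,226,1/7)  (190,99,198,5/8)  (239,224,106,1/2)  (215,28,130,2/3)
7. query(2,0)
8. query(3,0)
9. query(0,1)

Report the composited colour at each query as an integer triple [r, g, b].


at x=0,y=0 over L1,L2:
L1 α=3/8: [333/8, 297/8, 81]
L2 α=1: [48, 230, 31]
→ [48, 230, 31]

at x=2,y=0 over L1,L2,L3,L4,L5:
after L1 α=2/7: [164/7, 32, 58/7]
after L2 α=3/5: [2869/35, 271/5, 431/35]
after L3 α=4/5: [19949/175, 3511/25, 23391/175]
after L4 α=0: [19949/175, 3511/25, 23391/175]
after L5 α=1/2: [21087/175, 4593/25, 25141/350]
rounded: [120, 184, 72]

(3,0) stack=L1,L2,L3,L4,L5; from [0,0,0]:
L1 α=7/8: [329/2, 7, 1351/8]
L2 α=2/3: [989/6, 97, 1517/8]
L3 α=1: [252, 250, 169]
L4 α=2/3: [392/3, 406/3, 443/3]
L5 α=7/8: [1687/12, 287/12, 4307/24]
rounded: [141, 24, 179]

at x=0,y=1 over L1,L2,L3,L4,L5:
L1 α=1/3: [43, 229/3, 166/3]
L2 α=0: [43, 229/3, 166/3]
L3 α=2/7: [369/7, 1625/21, 884/21]
L4 α=1/2: [223/7, 4859/42, 4433/42]
L5 α=1/7: [1646/49, 5020/49, 6015/49]
→ [34, 102, 123]


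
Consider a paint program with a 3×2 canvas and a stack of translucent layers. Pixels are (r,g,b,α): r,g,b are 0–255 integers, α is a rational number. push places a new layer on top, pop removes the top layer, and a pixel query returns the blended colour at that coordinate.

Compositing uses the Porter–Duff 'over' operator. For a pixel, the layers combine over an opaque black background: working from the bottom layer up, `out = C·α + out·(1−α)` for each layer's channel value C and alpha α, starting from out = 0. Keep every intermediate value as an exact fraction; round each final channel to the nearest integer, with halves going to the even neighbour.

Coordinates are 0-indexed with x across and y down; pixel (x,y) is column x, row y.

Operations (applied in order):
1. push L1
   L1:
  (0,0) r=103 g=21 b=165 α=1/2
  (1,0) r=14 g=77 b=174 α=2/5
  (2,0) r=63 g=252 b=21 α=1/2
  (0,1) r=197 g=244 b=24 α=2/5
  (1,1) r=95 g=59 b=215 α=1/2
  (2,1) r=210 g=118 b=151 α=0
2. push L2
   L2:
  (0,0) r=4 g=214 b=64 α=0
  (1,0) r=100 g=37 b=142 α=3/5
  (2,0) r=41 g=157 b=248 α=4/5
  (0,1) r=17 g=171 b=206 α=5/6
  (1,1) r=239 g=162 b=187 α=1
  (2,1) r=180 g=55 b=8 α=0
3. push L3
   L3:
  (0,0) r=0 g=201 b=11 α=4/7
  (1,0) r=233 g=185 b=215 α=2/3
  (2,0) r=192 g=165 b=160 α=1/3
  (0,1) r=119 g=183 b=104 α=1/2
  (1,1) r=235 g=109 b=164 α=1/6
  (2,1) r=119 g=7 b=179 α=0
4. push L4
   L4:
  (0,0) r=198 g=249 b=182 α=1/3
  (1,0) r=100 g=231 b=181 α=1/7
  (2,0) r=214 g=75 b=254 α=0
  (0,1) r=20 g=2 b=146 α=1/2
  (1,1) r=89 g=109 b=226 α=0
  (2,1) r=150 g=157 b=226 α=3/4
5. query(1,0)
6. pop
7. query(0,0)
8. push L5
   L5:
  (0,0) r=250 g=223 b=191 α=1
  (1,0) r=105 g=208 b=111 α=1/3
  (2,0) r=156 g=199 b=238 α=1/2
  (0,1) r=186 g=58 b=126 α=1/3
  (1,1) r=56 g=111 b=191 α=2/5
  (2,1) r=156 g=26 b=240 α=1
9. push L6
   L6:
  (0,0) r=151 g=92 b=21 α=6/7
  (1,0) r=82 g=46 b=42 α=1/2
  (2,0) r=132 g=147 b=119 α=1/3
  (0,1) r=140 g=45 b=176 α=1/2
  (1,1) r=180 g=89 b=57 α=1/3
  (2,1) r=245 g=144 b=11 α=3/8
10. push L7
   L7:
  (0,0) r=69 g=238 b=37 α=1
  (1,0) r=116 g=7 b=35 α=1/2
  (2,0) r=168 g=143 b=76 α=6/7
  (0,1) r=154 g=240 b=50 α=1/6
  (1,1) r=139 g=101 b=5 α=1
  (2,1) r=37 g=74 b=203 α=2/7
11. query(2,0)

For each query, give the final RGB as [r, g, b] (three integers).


(1,0) stack=L1,L2,L3,L4; from [0,0,0]:
after L1 α=2/5: [28/5, 154/5, 348/5]
after L2 α=3/5: [1556/25, 863/25, 2826/25]
after L3 α=2/3: [4402/25, 3371/25, 13576/75]
after L4 α=1/7: [28912/175, 26001/175, 31677/175]
rounded: [165, 149, 181]

query (0,0) [L1,L2,L3] — begin 0,0,0
after L1 α=1/2: [103/2, 21/2, 165/2]
after L2 α=0: [103/2, 21/2, 165/2]
after L3 α=4/7: [309/14, 1671/14, 583/14]
= [22, 119, 42]

query (2,0) [L1,L2,L3,L5,L6,L7] — begin 0,0,0
after L1 α=1/2: [63/2, 126, 21/2]
after L2 α=4/5: [391/10, 754/5, 401/2]
after L3 α=1/3: [1351/15, 2333/15, 187]
after L5 α=1/2: [3691/30, 2659/15, 425/2]
after L6 α=1/3: [5671/45, 7523/45, 544/3]
after L7 α=6/7: [51031/315, 46133/315, 1912/21]
→ [162, 146, 91]


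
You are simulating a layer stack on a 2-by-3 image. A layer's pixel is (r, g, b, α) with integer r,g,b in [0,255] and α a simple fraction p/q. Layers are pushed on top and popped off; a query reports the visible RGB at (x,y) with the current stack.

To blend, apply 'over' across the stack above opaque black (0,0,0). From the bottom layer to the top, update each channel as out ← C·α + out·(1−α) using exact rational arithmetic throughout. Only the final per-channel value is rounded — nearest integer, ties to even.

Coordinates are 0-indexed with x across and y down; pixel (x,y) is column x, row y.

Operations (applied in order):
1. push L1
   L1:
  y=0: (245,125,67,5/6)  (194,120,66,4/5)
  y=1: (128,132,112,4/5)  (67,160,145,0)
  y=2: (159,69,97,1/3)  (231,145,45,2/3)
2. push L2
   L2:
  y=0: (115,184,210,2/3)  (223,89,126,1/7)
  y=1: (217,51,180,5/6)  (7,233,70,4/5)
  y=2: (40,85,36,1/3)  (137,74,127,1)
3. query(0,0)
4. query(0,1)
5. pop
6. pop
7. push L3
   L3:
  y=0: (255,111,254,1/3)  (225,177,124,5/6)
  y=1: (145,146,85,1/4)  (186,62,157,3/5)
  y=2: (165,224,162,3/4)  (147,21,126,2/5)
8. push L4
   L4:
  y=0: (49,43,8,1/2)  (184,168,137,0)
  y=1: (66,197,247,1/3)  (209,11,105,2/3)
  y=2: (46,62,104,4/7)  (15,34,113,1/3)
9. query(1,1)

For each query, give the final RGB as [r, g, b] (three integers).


(0,0) stack=L1,L2; from [0,0,0]:
after L1 α=5/6: [1225/6, 625/6, 335/6]
after L2 α=2/3: [2605/18, 2833/18, 2855/18]
= [145, 157, 159]

(0,1) stack=L1,L2; from [0,0,0]:
+L1 (α=4/5) → [512/5, 528/5, 448/5]
+L2 (α=5/6) → [1979/10, 601/10, 2474/15]
= [198, 60, 165]

query (1,1) [L3,L4] — begin 0,0,0
L3 α=3/5: [558/5, 186/5, 471/5]
L4 α=2/3: [2648/15, 296/15, 507/5]
rounded: [177, 20, 101]


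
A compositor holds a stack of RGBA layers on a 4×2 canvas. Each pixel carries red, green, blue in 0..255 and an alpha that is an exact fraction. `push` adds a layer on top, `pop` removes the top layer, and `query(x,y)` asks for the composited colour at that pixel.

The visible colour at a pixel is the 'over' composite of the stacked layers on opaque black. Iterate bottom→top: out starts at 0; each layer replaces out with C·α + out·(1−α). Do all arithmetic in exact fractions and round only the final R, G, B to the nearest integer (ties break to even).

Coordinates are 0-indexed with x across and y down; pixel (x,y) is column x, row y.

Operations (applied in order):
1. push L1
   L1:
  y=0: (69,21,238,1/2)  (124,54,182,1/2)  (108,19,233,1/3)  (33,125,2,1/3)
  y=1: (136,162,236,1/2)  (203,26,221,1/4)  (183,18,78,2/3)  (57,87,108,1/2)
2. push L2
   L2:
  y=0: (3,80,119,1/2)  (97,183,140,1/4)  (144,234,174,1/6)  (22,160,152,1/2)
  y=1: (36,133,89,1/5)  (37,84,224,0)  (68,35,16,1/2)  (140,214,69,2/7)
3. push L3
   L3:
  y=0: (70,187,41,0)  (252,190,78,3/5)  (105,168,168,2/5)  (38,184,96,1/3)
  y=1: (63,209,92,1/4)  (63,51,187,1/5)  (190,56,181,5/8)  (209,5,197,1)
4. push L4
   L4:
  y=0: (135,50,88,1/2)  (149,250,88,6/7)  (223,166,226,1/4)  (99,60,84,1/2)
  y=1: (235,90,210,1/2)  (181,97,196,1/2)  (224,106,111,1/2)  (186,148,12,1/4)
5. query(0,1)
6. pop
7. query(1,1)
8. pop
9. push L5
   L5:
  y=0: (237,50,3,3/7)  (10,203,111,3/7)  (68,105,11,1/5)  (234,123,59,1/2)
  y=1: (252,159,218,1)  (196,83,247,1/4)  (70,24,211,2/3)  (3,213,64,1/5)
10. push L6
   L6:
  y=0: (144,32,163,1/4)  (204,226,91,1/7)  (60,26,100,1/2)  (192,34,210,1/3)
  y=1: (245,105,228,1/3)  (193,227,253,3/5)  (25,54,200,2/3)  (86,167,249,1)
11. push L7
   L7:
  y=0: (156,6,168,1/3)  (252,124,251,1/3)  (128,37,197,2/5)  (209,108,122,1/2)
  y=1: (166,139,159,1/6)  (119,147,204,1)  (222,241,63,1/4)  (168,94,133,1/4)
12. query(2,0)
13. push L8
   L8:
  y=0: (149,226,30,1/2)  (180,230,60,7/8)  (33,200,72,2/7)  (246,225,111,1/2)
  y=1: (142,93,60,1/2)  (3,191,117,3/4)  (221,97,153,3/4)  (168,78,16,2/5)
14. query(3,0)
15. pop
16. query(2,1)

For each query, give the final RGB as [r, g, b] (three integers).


(0,1) stack=L1,L2,L3,L4; from [0,0,0]:
L1 α=1/2: [68, 81, 118]
L2 α=1/5: [308/5, 457/5, 561/5]
L3 α=1/4: [1239/20, 604/5, 2143/20]
L4 α=1/2: [5939/40, 527/5, 6343/40]
= [148, 105, 159]

query (1,1) [L1,L2,L3] — begin 0,0,0
+L1 (α=1/4) → [203/4, 13/2, 221/4]
+L2 (α=0) → [203/4, 13/2, 221/4]
+L3 (α=1/5) → [266/5, 77/5, 408/5]
rounded: [53, 15, 82]

query (2,0) [L1,L2,L5,L6,L7] — begin 0,0,0
L1 α=1/3: [36, 19/3, 233/3]
L2 α=1/6: [54, 797/18, 1687/18]
L5 α=1/5: [284/5, 2539/45, 3473/45]
L6 α=1/2: [292/5, 3709/90, 7973/90]
L7 α=2/5: [2156/25, 5929/150, 19793/150]
→ [86, 40, 132]

query (3,0) [L1,L2,L5,L6,L7,L8] — begin 0,0,0
+L1 (α=1/3) → [11, 125/3, 2/3]
+L2 (α=1/2) → [33/2, 605/6, 229/3]
+L5 (α=1/2) → [501/4, 1343/12, 203/3]
+L6 (α=1/3) → [295/2, 1547/18, 1036/9]
+L7 (α=1/2) → [713/4, 3491/36, 1067/9]
+L8 (α=1/2) → [1697/8, 11591/72, 1033/9]
= [212, 161, 115]

at x=2,y=1 over L1,L2,L5,L6,L7:
after L1 α=2/3: [122, 12, 52]
after L2 α=1/2: [95, 47/2, 34]
after L5 α=2/3: [235/3, 143/6, 152]
after L6 α=2/3: [385/9, 791/18, 184]
after L7 α=1/4: [1051/12, 2237/24, 615/4]
rounded: [88, 93, 154]


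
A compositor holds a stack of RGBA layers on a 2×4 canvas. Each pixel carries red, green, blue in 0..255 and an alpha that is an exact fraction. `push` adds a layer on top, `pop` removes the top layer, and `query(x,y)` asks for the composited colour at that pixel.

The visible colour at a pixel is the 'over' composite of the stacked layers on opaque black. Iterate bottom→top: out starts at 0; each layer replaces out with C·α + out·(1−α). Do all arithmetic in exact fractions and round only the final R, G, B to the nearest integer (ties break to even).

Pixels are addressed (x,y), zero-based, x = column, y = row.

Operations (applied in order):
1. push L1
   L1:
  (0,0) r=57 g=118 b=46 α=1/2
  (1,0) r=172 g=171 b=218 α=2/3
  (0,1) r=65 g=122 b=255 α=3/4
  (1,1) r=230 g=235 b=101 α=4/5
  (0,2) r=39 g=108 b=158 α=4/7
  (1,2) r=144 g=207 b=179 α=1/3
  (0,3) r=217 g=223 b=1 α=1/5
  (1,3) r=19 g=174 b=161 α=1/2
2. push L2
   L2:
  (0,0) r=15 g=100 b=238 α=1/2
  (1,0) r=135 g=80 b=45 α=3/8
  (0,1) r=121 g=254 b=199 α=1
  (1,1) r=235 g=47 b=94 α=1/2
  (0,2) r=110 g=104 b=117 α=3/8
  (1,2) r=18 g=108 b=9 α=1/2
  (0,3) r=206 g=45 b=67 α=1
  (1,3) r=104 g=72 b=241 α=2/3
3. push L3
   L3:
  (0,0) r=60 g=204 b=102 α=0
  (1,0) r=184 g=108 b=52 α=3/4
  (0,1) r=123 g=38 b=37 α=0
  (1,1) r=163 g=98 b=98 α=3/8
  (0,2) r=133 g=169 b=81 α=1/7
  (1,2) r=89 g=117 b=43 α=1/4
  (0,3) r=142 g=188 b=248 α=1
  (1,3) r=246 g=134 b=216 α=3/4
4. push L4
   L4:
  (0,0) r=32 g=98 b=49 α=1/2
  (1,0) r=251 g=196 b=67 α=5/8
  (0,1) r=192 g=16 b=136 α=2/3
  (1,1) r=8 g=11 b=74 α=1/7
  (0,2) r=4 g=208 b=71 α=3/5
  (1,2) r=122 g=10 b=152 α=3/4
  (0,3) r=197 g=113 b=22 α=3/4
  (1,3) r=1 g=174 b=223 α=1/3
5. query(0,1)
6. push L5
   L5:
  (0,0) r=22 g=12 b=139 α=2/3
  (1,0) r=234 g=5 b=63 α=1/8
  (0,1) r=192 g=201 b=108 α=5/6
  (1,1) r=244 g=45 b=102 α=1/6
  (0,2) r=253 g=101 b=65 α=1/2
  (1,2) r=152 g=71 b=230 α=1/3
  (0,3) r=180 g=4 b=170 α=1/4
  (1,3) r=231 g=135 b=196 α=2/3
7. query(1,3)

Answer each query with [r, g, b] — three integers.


at x=0,y=1 over L1,L2,L3,L4:
after L1 α=3/4: [195/4, 183/2, 765/4]
after L2 α=1: [121, 254, 199]
after L3 α=0: [121, 254, 199]
after L4 α=2/3: [505/3, 286/3, 157]
→ [168, 95, 157]

query (1,3) [L1,L2,L3,L4,L5] — begin 0,0,0
L1 α=1/2: [19/2, 87, 161/2]
L2 α=2/3: [145/2, 77, 375/2]
L3 α=3/4: [1621/8, 479/4, 1671/8]
L4 α=1/3: [1625/12, 827/6, 2563/12]
L5 α=2/3: [7169/36, 2447/18, 7267/36]
= [199, 136, 202]


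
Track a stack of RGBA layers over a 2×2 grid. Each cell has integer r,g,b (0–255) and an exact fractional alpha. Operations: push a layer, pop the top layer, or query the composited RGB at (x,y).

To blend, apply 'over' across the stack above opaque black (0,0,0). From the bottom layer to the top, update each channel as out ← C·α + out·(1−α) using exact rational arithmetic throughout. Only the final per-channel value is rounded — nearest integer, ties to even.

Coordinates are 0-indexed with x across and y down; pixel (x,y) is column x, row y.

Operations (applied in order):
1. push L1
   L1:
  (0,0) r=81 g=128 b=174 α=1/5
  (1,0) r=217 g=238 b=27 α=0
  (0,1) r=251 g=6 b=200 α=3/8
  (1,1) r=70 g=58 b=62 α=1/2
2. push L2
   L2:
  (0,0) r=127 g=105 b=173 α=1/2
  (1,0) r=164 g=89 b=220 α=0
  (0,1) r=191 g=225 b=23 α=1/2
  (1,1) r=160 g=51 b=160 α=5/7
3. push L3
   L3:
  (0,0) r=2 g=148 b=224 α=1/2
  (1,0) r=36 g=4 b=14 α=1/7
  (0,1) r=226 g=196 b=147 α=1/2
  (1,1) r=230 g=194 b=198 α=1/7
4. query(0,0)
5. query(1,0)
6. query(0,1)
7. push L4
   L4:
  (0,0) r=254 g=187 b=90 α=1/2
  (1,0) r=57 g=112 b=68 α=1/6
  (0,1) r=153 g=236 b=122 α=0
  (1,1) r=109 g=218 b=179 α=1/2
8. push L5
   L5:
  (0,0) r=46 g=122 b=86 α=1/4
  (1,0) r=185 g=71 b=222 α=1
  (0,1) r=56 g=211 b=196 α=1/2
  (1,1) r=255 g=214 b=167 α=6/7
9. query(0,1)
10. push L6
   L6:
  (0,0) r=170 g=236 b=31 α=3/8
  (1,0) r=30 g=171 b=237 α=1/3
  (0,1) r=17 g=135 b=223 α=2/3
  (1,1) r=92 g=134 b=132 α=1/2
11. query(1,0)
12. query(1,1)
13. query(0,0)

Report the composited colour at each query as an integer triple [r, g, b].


(0,0) stack=L1,L2,L3; from [0,0,0]:
+L1 (α=1/5) → [81/5, 128/5, 174/5]
+L2 (α=1/2) → [358/5, 653/10, 1039/10]
+L3 (α=1/2) → [184/5, 2133/20, 3279/20]
rounded: [37, 107, 164]

query (1,0) [L1,L2,L3] — begin 0,0,0
after L1 α=0: [0, 0, 0]
after L2 α=0: [0, 0, 0]
after L3 α=1/7: [36/7, 4/7, 2]
= [5, 1, 2]

at x=0,y=1 over L1,L2,L3:
after L1 α=3/8: [753/8, 9/4, 75]
after L2 α=1/2: [2281/16, 909/8, 49]
after L3 α=1/2: [5897/32, 2477/16, 98]
rounded: [184, 155, 98]

(0,1) stack=L1,L2,L3,L4,L5; from [0,0,0]:
after L1 α=3/8: [753/8, 9/4, 75]
after L2 α=1/2: [2281/16, 909/8, 49]
after L3 α=1/2: [5897/32, 2477/16, 98]
after L4 α=0: [5897/32, 2477/16, 98]
after L5 α=1/2: [7689/64, 5853/32, 147]
→ [120, 183, 147]

(1,0) stack=L1,L2,L3,L4,L5,L6; from [0,0,0]:
+L1 (α=0) → [0, 0, 0]
+L2 (α=0) → [0, 0, 0]
+L3 (α=1/7) → [36/7, 4/7, 2]
+L4 (α=1/6) → [193/14, 134/7, 13]
+L5 (α=1) → [185, 71, 222]
+L6 (α=1/3) → [400/3, 313/3, 227]
→ [133, 104, 227]

at x=1,y=1 over L1,L2,L3,L4,L5,L6:
+L1 (α=1/2) → [35, 29, 31]
+L2 (α=5/7) → [870/7, 313/7, 862/7]
+L3 (α=1/7) → [6830/49, 3236/49, 6558/49]
+L4 (α=1/2) → [12171/98, 6959/49, 15329/98]
+L5 (α=6/7) → [162111/686, 69875/343, 113525/686]
+L6 (α=1/2) → [225223/1372, 115837/686, 204077/1372]
= [164, 169, 149]

(0,0) stack=L1,L2,L3,L4,L5,L6; from [0,0,0]:
+L1 (α=1/5) → [81/5, 128/5, 174/5]
+L2 (α=1/2) → [358/5, 653/10, 1039/10]
+L3 (α=1/2) → [184/5, 2133/20, 3279/20]
+L4 (α=1/2) → [727/5, 5873/40, 5079/40]
+L5 (α=1/4) → [2411/20, 22499/160, 18677/160]
+L6 (α=3/8) → [4451/32, 45155/256, 21653/256]
= [139, 176, 85]


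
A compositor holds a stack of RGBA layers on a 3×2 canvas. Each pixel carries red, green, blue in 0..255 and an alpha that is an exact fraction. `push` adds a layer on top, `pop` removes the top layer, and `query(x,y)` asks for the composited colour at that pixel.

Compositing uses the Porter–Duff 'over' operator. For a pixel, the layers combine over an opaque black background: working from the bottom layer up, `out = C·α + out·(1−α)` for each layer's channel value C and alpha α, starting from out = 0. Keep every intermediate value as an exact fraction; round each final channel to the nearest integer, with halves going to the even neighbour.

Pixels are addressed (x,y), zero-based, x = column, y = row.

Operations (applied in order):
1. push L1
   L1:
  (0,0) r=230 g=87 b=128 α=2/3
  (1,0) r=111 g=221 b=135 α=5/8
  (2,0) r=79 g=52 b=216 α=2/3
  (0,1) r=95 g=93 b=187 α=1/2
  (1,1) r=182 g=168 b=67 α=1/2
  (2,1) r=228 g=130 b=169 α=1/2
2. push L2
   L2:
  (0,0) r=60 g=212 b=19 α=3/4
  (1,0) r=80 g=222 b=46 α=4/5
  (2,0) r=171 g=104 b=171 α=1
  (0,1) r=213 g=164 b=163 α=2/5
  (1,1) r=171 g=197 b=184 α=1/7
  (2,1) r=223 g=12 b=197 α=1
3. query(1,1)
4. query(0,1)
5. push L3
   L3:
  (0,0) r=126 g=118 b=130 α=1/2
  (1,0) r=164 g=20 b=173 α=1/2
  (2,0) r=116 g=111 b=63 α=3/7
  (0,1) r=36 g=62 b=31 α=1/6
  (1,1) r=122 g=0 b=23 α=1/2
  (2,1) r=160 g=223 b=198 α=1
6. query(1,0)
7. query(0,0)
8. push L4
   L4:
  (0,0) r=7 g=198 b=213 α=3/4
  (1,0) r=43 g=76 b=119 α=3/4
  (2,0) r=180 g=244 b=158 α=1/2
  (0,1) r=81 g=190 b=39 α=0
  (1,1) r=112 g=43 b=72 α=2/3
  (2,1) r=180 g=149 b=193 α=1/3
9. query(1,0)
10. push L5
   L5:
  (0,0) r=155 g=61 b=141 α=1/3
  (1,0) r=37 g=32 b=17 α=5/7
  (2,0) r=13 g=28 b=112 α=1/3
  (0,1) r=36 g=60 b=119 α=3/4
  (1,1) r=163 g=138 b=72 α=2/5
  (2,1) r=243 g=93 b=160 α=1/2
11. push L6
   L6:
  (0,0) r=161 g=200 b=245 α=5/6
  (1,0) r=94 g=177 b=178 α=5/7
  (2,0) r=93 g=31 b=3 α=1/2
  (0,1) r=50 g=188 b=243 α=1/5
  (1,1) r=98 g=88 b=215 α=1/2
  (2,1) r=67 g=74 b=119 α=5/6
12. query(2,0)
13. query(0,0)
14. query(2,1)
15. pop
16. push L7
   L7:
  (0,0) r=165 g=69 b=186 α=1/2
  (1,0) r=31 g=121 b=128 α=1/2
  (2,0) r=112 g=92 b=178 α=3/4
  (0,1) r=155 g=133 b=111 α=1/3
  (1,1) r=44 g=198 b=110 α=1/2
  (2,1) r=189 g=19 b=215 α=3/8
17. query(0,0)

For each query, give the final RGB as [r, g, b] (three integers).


query (1,1) [L1,L2] — begin 0,0,0
L1 α=1/2: [91, 84, 67/2]
L2 α=1/7: [717/7, 701/7, 55]
→ [102, 100, 55]

query (0,1) [L1,L2] — begin 0,0,0
after L1 α=1/2: [95/2, 93/2, 187/2]
after L2 α=2/5: [1137/10, 187/2, 1213/10]
→ [114, 94, 121]

at x=1,y=0 over L1,L2,L3:
L1 α=5/8: [555/8, 1105/8, 675/8]
L2 α=4/5: [623/8, 8209/40, 2147/40]
L3 α=1/2: [1935/16, 9009/80, 9067/80]
→ [121, 113, 113]

at x=0,y=0 over L1,L2,L3:
after L1 α=2/3: [460/3, 58, 256/3]
after L2 α=3/4: [250/3, 347/2, 427/12]
after L3 α=1/2: [314/3, 583/4, 1987/24]
rounded: [105, 146, 83]

(1,0) stack=L1,L2,L3,L4; from [0,0,0]:
after L1 α=5/8: [555/8, 1105/8, 675/8]
after L2 α=4/5: [623/8, 8209/40, 2147/40]
after L3 α=1/2: [1935/16, 9009/80, 9067/80]
after L4 α=3/4: [3999/64, 27249/320, 37627/320]
→ [62, 85, 118]

query (2,0) [L1,L2,L3,L4,L5,L6] — begin 0,0,0
L1 α=2/3: [158/3, 104/3, 144]
L2 α=1: [171, 104, 171]
L3 α=3/7: [1032/7, 107, 873/7]
L4 α=1/2: [1146/7, 351/2, 1979/14]
L5 α=1/3: [2383/21, 379/3, 921/7]
L6 α=1/2: [2168/21, 236/3, 471/7]
→ [103, 79, 67]

(0,0) stack=L1,L2,L3,L4,L5,L6; from [0,0,0]:
L1 α=2/3: [460/3, 58, 256/3]
L2 α=3/4: [250/3, 347/2, 427/12]
L3 α=1/2: [314/3, 583/4, 1987/24]
L4 α=3/4: [377/12, 2959/16, 17323/96]
L5 α=1/3: [1307/18, 1149/8, 24091/144]
L6 α=5/6: [15797/108, 9149/48, 200491/864]
→ [146, 191, 232]

query (2,1) [L1,L2,L3,L4,L5,L6] — begin 0,0,0
L1 α=1/2: [114, 65, 169/2]
L2 α=1: [223, 12, 197]
L3 α=1: [160, 223, 198]
L4 α=1/3: [500/3, 595/3, 589/3]
L5 α=1/2: [1229/6, 437/3, 1069/6]
L6 α=5/6: [3239/36, 1547/18, 4639/36]
= [90, 86, 129]

at x=0,y=0 over L1,L2,L3,L4,L5,L7:
+L1 (α=2/3) → [460/3, 58, 256/3]
+L2 (α=3/4) → [250/3, 347/2, 427/12]
+L3 (α=1/2) → [314/3, 583/4, 1987/24]
+L4 (α=3/4) → [377/12, 2959/16, 17323/96]
+L5 (α=1/3) → [1307/18, 1149/8, 24091/144]
+L7 (α=1/2) → [4277/36, 1701/16, 50875/288]
→ [119, 106, 177]


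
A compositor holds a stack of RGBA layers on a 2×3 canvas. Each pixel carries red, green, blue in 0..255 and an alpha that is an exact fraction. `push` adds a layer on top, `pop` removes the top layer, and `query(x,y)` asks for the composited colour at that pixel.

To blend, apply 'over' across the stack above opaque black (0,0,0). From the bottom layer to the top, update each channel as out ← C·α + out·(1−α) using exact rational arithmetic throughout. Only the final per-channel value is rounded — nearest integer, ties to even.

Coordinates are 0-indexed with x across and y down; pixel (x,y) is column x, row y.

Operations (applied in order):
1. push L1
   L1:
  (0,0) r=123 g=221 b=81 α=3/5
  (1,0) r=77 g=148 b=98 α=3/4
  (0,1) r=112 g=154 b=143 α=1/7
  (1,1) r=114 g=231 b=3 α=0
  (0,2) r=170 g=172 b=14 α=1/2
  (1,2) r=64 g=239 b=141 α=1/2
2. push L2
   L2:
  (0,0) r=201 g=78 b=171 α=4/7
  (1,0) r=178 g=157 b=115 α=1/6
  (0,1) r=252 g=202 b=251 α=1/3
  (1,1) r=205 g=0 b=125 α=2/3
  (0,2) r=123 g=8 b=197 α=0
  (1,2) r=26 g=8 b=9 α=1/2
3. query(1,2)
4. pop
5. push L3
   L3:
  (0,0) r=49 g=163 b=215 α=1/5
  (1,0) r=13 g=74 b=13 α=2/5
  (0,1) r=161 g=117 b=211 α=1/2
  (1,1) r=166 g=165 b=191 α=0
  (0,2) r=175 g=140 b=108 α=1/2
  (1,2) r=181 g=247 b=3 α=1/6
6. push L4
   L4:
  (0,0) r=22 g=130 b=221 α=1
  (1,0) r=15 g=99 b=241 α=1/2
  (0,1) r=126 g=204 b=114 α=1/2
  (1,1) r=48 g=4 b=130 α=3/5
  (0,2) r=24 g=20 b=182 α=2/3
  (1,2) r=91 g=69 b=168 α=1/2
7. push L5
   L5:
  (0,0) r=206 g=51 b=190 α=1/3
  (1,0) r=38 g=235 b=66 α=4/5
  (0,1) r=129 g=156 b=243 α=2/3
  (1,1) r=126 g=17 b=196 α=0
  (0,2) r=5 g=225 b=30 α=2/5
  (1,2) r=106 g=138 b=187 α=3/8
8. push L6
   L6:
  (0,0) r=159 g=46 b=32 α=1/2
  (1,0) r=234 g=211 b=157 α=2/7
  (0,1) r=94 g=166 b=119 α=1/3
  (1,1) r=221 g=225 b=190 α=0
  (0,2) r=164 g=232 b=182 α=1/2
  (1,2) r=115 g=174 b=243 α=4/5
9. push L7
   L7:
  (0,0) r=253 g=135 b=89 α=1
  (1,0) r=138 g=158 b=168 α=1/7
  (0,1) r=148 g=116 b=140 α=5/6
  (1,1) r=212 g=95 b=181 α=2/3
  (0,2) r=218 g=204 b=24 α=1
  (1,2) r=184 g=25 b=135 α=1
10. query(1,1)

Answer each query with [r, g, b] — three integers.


at x=1,y=2 over L1,L2:
L1 α=1/2: [32, 239/2, 141/2]
L2 α=1/2: [29, 255/4, 159/4]
→ [29, 64, 40]

at x=1,y=1 over L1,L3,L4,L5,L6,L7:
+L1 (α=0) → [0, 0, 0]
+L3 (α=0) → [0, 0, 0]
+L4 (α=3/5) → [144/5, 12/5, 78]
+L5 (α=0) → [144/5, 12/5, 78]
+L6 (α=0) → [144/5, 12/5, 78]
+L7 (α=2/3) → [2264/15, 962/15, 440/3]
→ [151, 64, 147]


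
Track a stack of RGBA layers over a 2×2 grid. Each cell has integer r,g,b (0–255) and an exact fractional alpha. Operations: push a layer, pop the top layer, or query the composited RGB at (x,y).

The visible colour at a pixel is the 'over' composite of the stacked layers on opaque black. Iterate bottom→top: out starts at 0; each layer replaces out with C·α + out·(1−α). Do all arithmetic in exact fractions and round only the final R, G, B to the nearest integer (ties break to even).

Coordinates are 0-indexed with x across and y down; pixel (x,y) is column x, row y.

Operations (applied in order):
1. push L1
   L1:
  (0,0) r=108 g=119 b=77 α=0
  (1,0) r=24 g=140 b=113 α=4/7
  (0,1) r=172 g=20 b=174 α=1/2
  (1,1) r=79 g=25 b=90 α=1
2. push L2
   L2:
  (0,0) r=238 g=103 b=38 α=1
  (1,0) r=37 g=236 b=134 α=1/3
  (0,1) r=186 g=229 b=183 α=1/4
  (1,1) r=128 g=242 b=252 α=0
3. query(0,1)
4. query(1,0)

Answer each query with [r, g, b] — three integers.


query (0,1) [L1,L2] — begin 0,0,0
after L1 α=1/2: [86, 10, 87]
after L2 α=1/4: [111, 259/4, 111]
→ [111, 65, 111]

at x=1,y=0 over L1,L2:
+L1 (α=4/7) → [96/7, 80, 452/7]
+L2 (α=1/3) → [451/21, 132, 614/7]
rounded: [21, 132, 88]


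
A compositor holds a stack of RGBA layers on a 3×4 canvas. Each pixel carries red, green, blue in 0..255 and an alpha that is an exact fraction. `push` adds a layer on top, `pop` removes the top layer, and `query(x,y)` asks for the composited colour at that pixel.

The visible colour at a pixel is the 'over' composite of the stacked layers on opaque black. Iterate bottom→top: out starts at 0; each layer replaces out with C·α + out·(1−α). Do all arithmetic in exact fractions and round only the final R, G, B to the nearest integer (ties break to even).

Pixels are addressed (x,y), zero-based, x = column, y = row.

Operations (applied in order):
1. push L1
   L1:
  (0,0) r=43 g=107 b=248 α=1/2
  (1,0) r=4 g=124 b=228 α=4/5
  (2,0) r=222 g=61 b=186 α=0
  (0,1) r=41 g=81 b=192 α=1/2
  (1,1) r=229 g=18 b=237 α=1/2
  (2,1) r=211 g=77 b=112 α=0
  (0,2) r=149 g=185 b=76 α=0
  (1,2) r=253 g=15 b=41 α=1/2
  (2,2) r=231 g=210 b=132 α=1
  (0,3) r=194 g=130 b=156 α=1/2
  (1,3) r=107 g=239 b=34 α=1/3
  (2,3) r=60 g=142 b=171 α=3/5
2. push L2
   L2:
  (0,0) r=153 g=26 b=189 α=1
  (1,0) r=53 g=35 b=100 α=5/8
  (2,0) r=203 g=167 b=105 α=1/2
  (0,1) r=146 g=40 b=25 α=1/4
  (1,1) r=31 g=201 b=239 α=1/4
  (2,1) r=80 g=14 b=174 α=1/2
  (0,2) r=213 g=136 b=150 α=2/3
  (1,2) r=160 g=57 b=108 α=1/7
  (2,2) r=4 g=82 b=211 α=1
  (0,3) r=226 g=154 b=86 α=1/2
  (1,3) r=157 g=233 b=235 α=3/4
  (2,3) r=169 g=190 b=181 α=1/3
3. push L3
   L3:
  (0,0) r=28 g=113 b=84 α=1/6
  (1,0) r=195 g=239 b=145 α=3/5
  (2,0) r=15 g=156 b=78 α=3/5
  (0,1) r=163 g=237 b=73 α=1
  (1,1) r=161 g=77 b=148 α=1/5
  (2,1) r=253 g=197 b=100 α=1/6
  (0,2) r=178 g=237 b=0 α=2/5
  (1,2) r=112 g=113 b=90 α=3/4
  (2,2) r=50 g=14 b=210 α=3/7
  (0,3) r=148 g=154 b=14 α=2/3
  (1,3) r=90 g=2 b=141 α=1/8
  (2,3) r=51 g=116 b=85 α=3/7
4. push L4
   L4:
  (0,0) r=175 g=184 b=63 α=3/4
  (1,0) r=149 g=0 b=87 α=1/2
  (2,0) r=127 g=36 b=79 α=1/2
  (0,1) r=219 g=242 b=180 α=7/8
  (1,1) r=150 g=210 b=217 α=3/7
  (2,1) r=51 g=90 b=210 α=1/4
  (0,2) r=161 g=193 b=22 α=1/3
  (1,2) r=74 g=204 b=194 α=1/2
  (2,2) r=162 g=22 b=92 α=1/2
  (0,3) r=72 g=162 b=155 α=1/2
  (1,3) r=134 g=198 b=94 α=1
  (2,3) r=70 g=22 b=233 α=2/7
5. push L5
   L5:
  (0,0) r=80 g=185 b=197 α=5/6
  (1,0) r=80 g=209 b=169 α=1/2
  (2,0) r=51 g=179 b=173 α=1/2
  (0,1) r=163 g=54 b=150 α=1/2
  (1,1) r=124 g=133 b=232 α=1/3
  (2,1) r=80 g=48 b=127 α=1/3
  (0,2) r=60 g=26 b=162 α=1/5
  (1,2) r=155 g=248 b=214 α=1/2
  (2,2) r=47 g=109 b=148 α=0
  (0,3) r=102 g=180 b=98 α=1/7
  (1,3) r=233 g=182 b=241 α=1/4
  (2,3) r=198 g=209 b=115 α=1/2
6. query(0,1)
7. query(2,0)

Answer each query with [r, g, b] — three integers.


query (0,1) [L1,L2,L3,L4,L5] — begin 0,0,0
L1 α=1/2: [41/2, 81/2, 96]
L2 α=1/4: [415/8, 323/8, 313/4]
L3 α=1: [163, 237, 73]
L4 α=7/8: [212, 1931/8, 1333/8]
L5 α=1/2: [375/2, 2363/16, 2533/16]
rounded: [188, 148, 158]

query (2,0) [L1,L2,L3,L4,L5] — begin 0,0,0
L1 α=0: [0, 0, 0]
L2 α=1/2: [203/2, 167/2, 105/2]
L3 α=3/5: [248/5, 127, 339/5]
L4 α=1/2: [883/10, 163/2, 367/5]
L5 α=1/2: [1393/20, 521/4, 616/5]
→ [70, 130, 123]


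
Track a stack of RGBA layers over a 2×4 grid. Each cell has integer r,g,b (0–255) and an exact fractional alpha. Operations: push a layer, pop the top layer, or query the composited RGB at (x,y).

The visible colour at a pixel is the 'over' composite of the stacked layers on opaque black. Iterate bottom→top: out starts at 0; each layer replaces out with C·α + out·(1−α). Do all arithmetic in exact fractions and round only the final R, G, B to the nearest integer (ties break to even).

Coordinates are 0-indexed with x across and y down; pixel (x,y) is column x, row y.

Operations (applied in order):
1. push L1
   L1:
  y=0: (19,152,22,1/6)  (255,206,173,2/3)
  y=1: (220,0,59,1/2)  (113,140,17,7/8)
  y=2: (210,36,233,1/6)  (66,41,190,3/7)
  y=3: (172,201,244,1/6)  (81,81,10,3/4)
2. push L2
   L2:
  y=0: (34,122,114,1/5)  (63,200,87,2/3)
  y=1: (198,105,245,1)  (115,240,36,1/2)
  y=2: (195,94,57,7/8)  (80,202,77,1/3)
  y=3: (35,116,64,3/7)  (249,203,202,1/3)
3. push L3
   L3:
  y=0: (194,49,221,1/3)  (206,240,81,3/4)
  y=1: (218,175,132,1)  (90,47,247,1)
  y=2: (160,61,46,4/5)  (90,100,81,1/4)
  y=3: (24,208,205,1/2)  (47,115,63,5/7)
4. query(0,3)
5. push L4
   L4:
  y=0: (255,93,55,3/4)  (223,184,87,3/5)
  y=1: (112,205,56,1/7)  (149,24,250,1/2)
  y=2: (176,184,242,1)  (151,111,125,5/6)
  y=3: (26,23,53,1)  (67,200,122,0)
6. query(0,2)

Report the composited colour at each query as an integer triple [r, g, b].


query (0,3) [L1,L2,L3] — begin 0,0,0
after L1 α=1/6: [86/3, 67/2, 122/3]
after L2 α=3/7: [659/21, 482/7, 152/3]
after L3 α=1/2: [1163/42, 969/7, 767/6]
= [28, 138, 128]

(0,2) stack=L1,L2,L3,L4; from [0,0,0]:
+L1 (α=1/6) → [35, 6, 233/6]
+L2 (α=7/8) → [175, 83, 2627/48]
+L3 (α=4/5) → [163, 327/5, 11459/240]
+L4 (α=1) → [176, 184, 242]
→ [176, 184, 242]


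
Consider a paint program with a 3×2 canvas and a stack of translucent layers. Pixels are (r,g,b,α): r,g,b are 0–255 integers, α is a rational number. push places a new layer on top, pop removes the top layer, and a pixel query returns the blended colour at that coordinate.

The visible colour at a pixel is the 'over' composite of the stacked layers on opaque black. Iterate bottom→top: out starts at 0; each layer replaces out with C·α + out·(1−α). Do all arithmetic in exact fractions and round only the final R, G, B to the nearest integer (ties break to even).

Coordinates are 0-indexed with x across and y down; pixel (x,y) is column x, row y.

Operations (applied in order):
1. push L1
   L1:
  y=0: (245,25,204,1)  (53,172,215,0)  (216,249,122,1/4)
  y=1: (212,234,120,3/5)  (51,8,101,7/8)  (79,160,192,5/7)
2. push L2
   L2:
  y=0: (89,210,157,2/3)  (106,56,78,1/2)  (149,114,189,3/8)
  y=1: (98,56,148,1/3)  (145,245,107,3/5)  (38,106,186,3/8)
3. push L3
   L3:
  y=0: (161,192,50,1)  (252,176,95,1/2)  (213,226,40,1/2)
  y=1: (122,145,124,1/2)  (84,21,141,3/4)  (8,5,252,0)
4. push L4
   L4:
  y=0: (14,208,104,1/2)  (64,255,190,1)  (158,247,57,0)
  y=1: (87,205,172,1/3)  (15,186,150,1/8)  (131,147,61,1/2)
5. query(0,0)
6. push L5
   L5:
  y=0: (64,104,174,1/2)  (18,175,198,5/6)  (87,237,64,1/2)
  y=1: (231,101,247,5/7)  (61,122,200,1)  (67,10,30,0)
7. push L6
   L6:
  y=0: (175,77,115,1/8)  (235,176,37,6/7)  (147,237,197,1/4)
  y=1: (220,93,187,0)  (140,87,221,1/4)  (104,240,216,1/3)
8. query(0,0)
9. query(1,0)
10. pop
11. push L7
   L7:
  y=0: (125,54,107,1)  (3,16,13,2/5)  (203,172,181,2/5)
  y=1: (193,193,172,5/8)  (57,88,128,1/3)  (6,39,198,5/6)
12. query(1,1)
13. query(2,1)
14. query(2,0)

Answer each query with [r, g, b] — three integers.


at x=0,y=0 over L1,L2,L3,L4:
after L1 α=1: [245, 25, 204]
after L2 α=2/3: [141, 445/3, 518/3]
after L3 α=1: [161, 192, 50]
after L4 α=1/2: [175/2, 200, 77]
rounded: [88, 200, 77]

query (0,0) [L1,L2,L3,L4,L5,L6] — begin 0,0,0
L1 α=1: [245, 25, 204]
L2 α=2/3: [141, 445/3, 518/3]
L3 α=1: [161, 192, 50]
L4 α=1/2: [175/2, 200, 77]
L5 α=1/2: [303/4, 152, 251/2]
L6 α=1/8: [2821/32, 1141/8, 1987/16]
= [88, 143, 124]

(1,0) stack=L1,L2,L3,L4,L5,L6; from [0,0,0]:
after L1 α=0: [0, 0, 0]
after L2 α=1/2: [53, 28, 39]
after L3 α=1/2: [305/2, 102, 67]
after L4 α=1: [64, 255, 190]
after L5 α=5/6: [77/3, 565/3, 590/3]
after L6 α=6/7: [4307/21, 3733/21, 1256/21]
rounded: [205, 178, 60]

(1,1) stack=L1,L2,L3,L4,L5,L7; from [0,0,0]:
after L1 α=7/8: [357/8, 7, 707/8]
after L2 α=3/5: [2097/20, 749/5, 1991/20]
after L3 α=3/4: [7137/80, 266/5, 10451/80]
after L4 α=1/8: [51159/640, 349/5, 85157/640]
after L5 α=1: [61, 122, 200]
after L7 α=1/3: [179/3, 332/3, 176]
rounded: [60, 111, 176]

at x=2,y=1 over L1,L2,L3,L4,L5,L7:
+L1 (α=5/7) → [395/7, 800/7, 960/7]
+L2 (α=3/8) → [2773/56, 3113/28, 4353/28]
+L3 (α=0) → [2773/56, 3113/28, 4353/28]
+L4 (α=1/2) → [10109/112, 7229/56, 6061/56]
+L5 (α=0) → [10109/112, 7229/56, 6061/56]
+L7 (α=5/6) → [13469/672, 18149/336, 61501/336]
rounded: [20, 54, 183]

(2,0) stack=L1,L2,L3,L4,L5,L7; from [0,0,0]:
after L1 α=1/4: [54, 249/4, 61/2]
after L2 α=3/8: [717/8, 2613/32, 1439/16]
after L3 α=1/2: [2421/16, 9845/64, 2079/32]
after L4 α=0: [2421/16, 9845/64, 2079/32]
after L5 α=1/2: [3813/32, 25013/128, 4127/64]
after L7 α=2/5: [24431/160, 119071/640, 35549/320]
rounded: [153, 186, 111]


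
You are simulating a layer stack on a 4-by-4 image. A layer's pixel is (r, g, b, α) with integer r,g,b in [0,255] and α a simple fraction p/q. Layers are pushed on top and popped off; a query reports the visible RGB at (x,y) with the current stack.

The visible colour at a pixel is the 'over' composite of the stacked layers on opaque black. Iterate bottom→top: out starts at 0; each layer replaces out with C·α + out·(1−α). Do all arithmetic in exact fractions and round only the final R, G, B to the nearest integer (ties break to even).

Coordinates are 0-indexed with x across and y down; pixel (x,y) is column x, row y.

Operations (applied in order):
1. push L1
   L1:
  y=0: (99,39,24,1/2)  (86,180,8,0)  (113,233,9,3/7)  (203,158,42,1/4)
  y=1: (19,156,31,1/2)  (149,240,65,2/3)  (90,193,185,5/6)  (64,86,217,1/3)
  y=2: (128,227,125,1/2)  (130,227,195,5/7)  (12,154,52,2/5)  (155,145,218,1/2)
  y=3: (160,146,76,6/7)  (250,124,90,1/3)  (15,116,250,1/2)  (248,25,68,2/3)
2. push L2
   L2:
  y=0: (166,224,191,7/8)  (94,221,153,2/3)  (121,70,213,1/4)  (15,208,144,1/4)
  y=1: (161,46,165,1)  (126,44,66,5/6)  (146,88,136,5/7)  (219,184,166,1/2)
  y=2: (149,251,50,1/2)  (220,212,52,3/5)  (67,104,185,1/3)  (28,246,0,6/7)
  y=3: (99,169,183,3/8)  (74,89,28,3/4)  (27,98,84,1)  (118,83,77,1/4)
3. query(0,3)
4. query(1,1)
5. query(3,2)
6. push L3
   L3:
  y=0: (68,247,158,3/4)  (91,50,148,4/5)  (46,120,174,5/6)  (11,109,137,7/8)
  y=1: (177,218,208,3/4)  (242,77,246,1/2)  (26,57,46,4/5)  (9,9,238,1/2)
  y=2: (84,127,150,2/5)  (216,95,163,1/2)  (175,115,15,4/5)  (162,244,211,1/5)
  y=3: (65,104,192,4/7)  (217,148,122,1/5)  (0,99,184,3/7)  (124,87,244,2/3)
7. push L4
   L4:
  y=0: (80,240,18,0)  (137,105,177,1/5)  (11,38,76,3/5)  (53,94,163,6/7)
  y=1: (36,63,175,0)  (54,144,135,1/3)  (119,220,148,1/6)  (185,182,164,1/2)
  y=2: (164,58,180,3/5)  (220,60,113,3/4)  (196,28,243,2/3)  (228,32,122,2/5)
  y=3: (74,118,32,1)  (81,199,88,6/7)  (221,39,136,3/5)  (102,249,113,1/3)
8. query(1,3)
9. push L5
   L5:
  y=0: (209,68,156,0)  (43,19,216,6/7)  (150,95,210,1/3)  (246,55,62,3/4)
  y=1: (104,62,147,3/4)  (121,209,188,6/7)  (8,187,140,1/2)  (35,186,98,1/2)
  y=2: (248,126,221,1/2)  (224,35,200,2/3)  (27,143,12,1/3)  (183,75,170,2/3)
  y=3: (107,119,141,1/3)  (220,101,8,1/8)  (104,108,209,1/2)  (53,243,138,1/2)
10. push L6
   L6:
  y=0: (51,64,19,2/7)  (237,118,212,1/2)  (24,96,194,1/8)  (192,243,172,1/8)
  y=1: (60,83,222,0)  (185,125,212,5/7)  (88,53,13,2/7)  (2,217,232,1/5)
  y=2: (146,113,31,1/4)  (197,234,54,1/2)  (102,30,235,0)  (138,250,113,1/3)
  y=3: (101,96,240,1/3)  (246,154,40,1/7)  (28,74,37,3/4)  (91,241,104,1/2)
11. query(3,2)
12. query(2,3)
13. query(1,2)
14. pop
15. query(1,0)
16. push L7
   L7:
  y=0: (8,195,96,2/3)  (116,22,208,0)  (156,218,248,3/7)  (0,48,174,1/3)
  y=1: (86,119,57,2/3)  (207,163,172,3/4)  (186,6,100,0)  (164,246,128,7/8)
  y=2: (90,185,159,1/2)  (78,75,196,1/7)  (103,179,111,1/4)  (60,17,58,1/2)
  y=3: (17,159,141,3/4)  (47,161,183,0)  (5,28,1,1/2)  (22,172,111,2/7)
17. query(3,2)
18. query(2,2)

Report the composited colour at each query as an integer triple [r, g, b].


(0,3) stack=L1,L2; from [0,0,0]:
L1 α=6/7: [960/7, 876/7, 456/7]
L2 α=3/8: [6879/56, 7929/56, 6123/56]
rounded: [123, 142, 109]

at x=1,y=1 over L1,L2:
after L1 α=2/3: [298/3, 160, 130/3]
after L2 α=5/6: [1094/9, 190/3, 560/9]
= [122, 63, 62]

at x=3,y=2 over L1,L2:
L1 α=1/2: [155/2, 145/2, 109]
L2 α=6/7: [491/14, 3097/14, 109/7]
= [35, 221, 16]

at x=1,y=3 over L1,L2,L3,L4:
L1 α=1/3: [250/3, 124/3, 30]
L2 α=3/4: [229/3, 925/12, 57/2]
L3 α=1/5: [1567/15, 1369/15, 236/5]
L4 α=6/7: [8857/105, 19279/105, 2876/35]
rounded: [84, 184, 82]

query (3,2) [L1,L2,L3,L4,L5,L6] — begin 0,0,0
L1 α=1/2: [155/2, 145/2, 109]
L2 α=6/7: [491/14, 3097/14, 109/7]
L3 α=1/5: [2116/35, 7902/35, 1913/35]
L4 α=2/5: [22308/175, 25946/175, 14279/175]
L5 α=2/3: [28786/175, 52196/525, 24593/175]
L6 α=1/3: [81722/525, 235642/1575, 22987/175]
rounded: [156, 150, 131]

(2,3) stack=L1,L2,L3,L4,L5,L6; from [0,0,0]:
after L1 α=1/2: [15/2, 58, 125]
after L2 α=1: [27, 98, 84]
after L3 α=3/7: [108/7, 689/7, 888/7]
after L4 α=3/5: [4857/35, 2197/35, 4632/35]
after L5 α=1/2: [8497/70, 5977/70, 11947/70]
after L6 α=3/4: [14377/280, 21517/280, 19717/280]
→ [51, 77, 70]

at x=1,y=2 over L1,L2,L3,L4,L5,L6:
after L1 α=5/7: [650/7, 1135/7, 975/7]
after L2 α=3/5: [1184/7, 6722/35, 3042/35]
after L3 α=1/2: [1348/7, 10047/70, 8747/70]
after L4 α=3/4: [1492/7, 22647/280, 32477/280]
after L5 α=2/3: [4628/21, 42247/840, 48159/280]
after L6 α=1/2: [8765/42, 238807/1680, 63279/560]
rounded: [209, 142, 113]

(1,0) stack=L1,L2,L3,L4,L5; from [0,0,0]:
+L1 (α=0) → [0, 0, 0]
+L2 (α=2/3) → [188/3, 442/3, 102]
+L3 (α=4/5) → [256/3, 1042/15, 694/5]
+L4 (α=1/5) → [287/3, 5743/75, 3661/25]
+L5 (α=6/7) → [1061/21, 14293/525, 36061/175]
= [51, 27, 206]

(3,2) stack=L1,L2,L3,L4,L5,L7; from [0,0,0]:
L1 α=1/2: [155/2, 145/2, 109]
L2 α=6/7: [491/14, 3097/14, 109/7]
L3 α=1/5: [2116/35, 7902/35, 1913/35]
L4 α=2/5: [22308/175, 25946/175, 14279/175]
L5 α=2/3: [28786/175, 52196/525, 24593/175]
L7 α=1/2: [19643/175, 61121/1050, 34743/350]
= [112, 58, 99]

at x=2,y=2 over L1,L2,L3,L4,L5,L7:
L1 α=2/5: [24/5, 308/5, 104/5]
L2 α=1/3: [383/15, 1136/15, 1133/15]
L3 α=4/5: [10883/75, 8036/75, 2033/75]
L4 α=2/3: [40283/225, 12236/225, 38483/225]
L5 α=1/3: [86641/675, 56647/675, 79666/675]
L7 α=1/4: [27454/225, 48461/450, 104641/900]
→ [122, 108, 116]


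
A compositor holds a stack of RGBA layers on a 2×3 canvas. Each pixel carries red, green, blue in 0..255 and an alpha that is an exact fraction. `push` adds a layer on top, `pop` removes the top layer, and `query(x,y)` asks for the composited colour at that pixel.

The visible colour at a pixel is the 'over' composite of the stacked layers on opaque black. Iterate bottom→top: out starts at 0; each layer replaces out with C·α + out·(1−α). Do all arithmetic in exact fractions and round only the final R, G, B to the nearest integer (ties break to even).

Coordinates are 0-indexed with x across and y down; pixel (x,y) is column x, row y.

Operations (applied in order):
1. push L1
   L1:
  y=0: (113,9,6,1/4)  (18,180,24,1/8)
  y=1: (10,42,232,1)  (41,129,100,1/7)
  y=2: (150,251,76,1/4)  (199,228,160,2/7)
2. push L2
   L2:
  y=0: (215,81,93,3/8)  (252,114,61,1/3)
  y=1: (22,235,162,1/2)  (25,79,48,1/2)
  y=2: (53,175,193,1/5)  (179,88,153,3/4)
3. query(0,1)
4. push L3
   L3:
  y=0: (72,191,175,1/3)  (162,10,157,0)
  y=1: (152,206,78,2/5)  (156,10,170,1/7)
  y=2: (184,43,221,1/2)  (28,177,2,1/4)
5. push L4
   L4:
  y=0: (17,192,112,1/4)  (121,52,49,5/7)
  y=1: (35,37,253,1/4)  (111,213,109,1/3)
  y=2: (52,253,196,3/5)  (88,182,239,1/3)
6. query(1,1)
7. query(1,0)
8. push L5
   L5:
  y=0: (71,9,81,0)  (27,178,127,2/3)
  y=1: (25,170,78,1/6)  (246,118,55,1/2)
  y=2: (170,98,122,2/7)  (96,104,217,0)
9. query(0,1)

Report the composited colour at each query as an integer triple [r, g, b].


query (0,1) [L1,L2] — begin 0,0,0
after L1 α=1: [10, 42, 232]
after L2 α=1/2: [16, 277/2, 197]
→ [16, 138, 197]

(1,1) stack=L1,L2,L3,L4; from [0,0,0]:
+L1 (α=1/7) → [41/7, 129/7, 100/7]
+L2 (α=1/2) → [108/7, 341/7, 218/7]
+L3 (α=1/7) → [1740/49, 2116/49, 2498/49]
+L4 (α=1/3) → [2973/49, 14669/147, 10337/147]
→ [61, 100, 70]

query (1,0) [L1,L2,L3,L4] — begin 0,0,0
L1 α=1/8: [9/4, 45/2, 3]
L2 α=1/3: [171/2, 53, 67/3]
L3 α=0: [171/2, 53, 67/3]
L4 α=5/7: [776/7, 366/7, 869/21]
rounded: [111, 52, 41]

(0,1) stack=L1,L2,L3,L4,L5; from [0,0,0]:
after L1 α=1: [10, 42, 232]
after L2 α=1/2: [16, 277/2, 197]
after L3 α=2/5: [352/5, 331/2, 747/5]
after L4 α=1/4: [1231/20, 1067/8, 1753/10]
after L5 α=1/6: [1331/24, 6695/48, 1909/12]
= [55, 139, 159]
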